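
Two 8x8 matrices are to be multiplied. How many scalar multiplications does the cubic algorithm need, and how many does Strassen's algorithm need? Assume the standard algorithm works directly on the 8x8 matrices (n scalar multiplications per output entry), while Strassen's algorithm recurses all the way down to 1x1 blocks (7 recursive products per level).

Matrix multiplication for 8x8 matrices:

Standard algorithm: 8^3 = 512 multiplications
Strassen's algorithm: 7^(log2(8)) = 7^3 = 343 multiplications
Savings: 512 - 343 = 169 multiplications

Standard: 512 multiplications (8^3). Strassen: 343 multiplications (7^3). Strassen reduces 8 recursive multiplications to 7 at each level.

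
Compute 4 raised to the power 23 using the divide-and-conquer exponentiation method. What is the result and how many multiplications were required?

Computing 4^23 by squaring (build up from 4^1; each line after the first costs one multiplication):

4^1 = 4
4^2 = (4^1)^2 = 4^2 = 16
4^4 = (4^2)^2 = 16^2 = 256
4^5 = 4 * 4^4 = 4 * 256 = 1024
4^10 = (4^5)^2 = 1024^2 = 1048576
4^11 = 4 * 4^10 = 4 * 1048576 = 4194304
4^22 = (4^11)^2 = 4194304^2 = 17592186044416
4^23 = 4 * 4^22 = 4 * 17592186044416 = 70368744177664

Result: 70368744177664
Multiplications needed: 7 (7 lines after 4^1)

4^23 = 70368744177664. Using exponentiation by squaring, this requires 7 multiplications. The key idea: if the exponent is even, square the half-power; if odd, multiply by the base once.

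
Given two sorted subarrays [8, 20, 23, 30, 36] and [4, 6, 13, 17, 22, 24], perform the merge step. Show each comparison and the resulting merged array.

Merging process:

Compare 8 vs 4: take 4 from right. Merged: [4]
Compare 8 vs 6: take 6 from right. Merged: [4, 6]
Compare 8 vs 13: take 8 from left. Merged: [4, 6, 8]
Compare 20 vs 13: take 13 from right. Merged: [4, 6, 8, 13]
Compare 20 vs 17: take 17 from right. Merged: [4, 6, 8, 13, 17]
Compare 20 vs 22: take 20 from left. Merged: [4, 6, 8, 13, 17, 20]
Compare 23 vs 22: take 22 from right. Merged: [4, 6, 8, 13, 17, 20, 22]
Compare 23 vs 24: take 23 from left. Merged: [4, 6, 8, 13, 17, 20, 22, 23]
Compare 30 vs 24: take 24 from right. Merged: [4, 6, 8, 13, 17, 20, 22, 23, 24]
Append remaining from left: [30, 36]. Merged: [4, 6, 8, 13, 17, 20, 22, 23, 24, 30, 36]

Final merged array: [4, 6, 8, 13, 17, 20, 22, 23, 24, 30, 36]
Total comparisons: 9

The merged array is [4, 6, 8, 13, 17, 20, 22, 23, 24, 30, 36], requiring 9 comparisons. The merge step runs in O(n) time where n is the total number of elements.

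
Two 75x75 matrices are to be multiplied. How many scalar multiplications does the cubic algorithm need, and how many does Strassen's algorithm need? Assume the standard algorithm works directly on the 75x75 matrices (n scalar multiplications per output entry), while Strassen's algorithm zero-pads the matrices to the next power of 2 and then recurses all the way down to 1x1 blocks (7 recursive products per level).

Matrix multiplication for 75x75 matrices:

Strassen's algorithm requires power-of-2 dimensions. Pad 75x75 to 128x128 (next power of 2).

Standard algorithm: 75^3 = 421875 multiplications
Strassen's algorithm: 7^(log2(128)) = 7^7 = 823543 multiplications
Difference: 421875 - 823543 = -401668 (Strassen uses MORE here due to padding overhead — for small or just-over-power-of-2 n, padding can outweigh the per-level savings)

Standard: 421875 multiplications (75^3). Strassen: 823543 multiplications (7^7, after padding to 128x128). Strassen reduces 8 recursive multiplications to 7 at each level.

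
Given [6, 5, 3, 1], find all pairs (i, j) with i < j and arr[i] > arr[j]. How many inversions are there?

Finding inversions in [6, 5, 3, 1]:

(0, 1): arr[0]=6 > arr[1]=5
(0, 2): arr[0]=6 > arr[2]=3
(0, 3): arr[0]=6 > arr[3]=1
(1, 2): arr[1]=5 > arr[2]=3
(1, 3): arr[1]=5 > arr[3]=1
(2, 3): arr[2]=3 > arr[3]=1

Total inversions: 6

The array has 6 inversion(s): (0,1), (0,2), (0,3), (1,2), (1,3), (2,3). Each pair (i,j) satisfies i < j and arr[i] > arr[j].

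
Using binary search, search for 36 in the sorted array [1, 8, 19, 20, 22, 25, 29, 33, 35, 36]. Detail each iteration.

Binary search for 36 in [1, 8, 19, 20, 22, 25, 29, 33, 35, 36]:

lo=0, hi=9, mid=4, arr[mid]=22 -> 22 < 36, search right half
lo=5, hi=9, mid=7, arr[mid]=33 -> 33 < 36, search right half
lo=8, hi=9, mid=8, arr[mid]=35 -> 35 < 36, search right half
lo=9, hi=9, mid=9, arr[mid]=36 -> Found target at index 9!

Binary search finds 36 at index 9 after 4 comparisons. The search repeatedly halves the search space by comparing with the middle element.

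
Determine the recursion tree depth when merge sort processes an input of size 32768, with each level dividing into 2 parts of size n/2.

For divide and conquer with division factor 2:

Problem sizes at each level:
Level 0: 32768
Level 1: 16384
Level 2: 8192
Level 3: 4096
Level 4: 2048
Level 5: 1024
Level 6: 512
Level 7: 256
Level 8: 128
Level 9: 64
Level 10: 32
Level 11: 16
Level 12: 8
Level 13: 4
Level 14: 2
Level 15: 1

The root is level 0 and the size-1 base case is level 15 (the tree spans levels 0 through 15, i.e. 16 levels counting the root), so the depth is the number of divisions: log_2(32768) = 15

The recursion tree depth is log_2(32768) = 15. At each level, the problem size is divided by 2, so it takes 15 divisions to reduce to a base case of size 1. The algorithm makes 2 recursive calls at each level.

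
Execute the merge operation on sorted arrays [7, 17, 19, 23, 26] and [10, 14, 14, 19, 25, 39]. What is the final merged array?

Merging process:

Compare 7 vs 10: take 7 from left. Merged: [7]
Compare 17 vs 10: take 10 from right. Merged: [7, 10]
Compare 17 vs 14: take 14 from right. Merged: [7, 10, 14]
Compare 17 vs 14: take 14 from right. Merged: [7, 10, 14, 14]
Compare 17 vs 19: take 17 from left. Merged: [7, 10, 14, 14, 17]
Compare 19 vs 19: take 19 from left. Merged: [7, 10, 14, 14, 17, 19]
Compare 23 vs 19: take 19 from right. Merged: [7, 10, 14, 14, 17, 19, 19]
Compare 23 vs 25: take 23 from left. Merged: [7, 10, 14, 14, 17, 19, 19, 23]
Compare 26 vs 25: take 25 from right. Merged: [7, 10, 14, 14, 17, 19, 19, 23, 25]
Compare 26 vs 39: take 26 from left. Merged: [7, 10, 14, 14, 17, 19, 19, 23, 25, 26]
Append remaining from right: [39]. Merged: [7, 10, 14, 14, 17, 19, 19, 23, 25, 26, 39]

Final merged array: [7, 10, 14, 14, 17, 19, 19, 23, 25, 26, 39]
Total comparisons: 10

The merged array is [7, 10, 14, 14, 17, 19, 19, 23, 25, 26, 39], requiring 10 comparisons. The merge step runs in O(n) time where n is the total number of elements.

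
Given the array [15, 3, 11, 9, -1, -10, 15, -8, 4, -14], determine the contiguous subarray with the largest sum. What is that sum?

Using Kadane's algorithm on [15, 3, 11, 9, -1, -10, 15, -8, 4, -14]:

Scanning through the array:
Position 1 (value 3): max_ending_here = 18, max_so_far = 18
Position 2 (value 11): max_ending_here = 29, max_so_far = 29
Position 3 (value 9): max_ending_here = 38, max_so_far = 38
Position 4 (value -1): max_ending_here = 37, max_so_far = 38
Position 5 (value -10): max_ending_here = 27, max_so_far = 38
Position 6 (value 15): max_ending_here = 42, max_so_far = 42
Position 7 (value -8): max_ending_here = 34, max_so_far = 42
Position 8 (value 4): max_ending_here = 38, max_so_far = 42
Position 9 (value -14): max_ending_here = 24, max_so_far = 42

Maximum subarray: [15, 3, 11, 9, -1, -10, 15]
Maximum sum: 42

The maximum subarray is [15, 3, 11, 9, -1, -10, 15] with sum 42. This subarray runs from index 0 to index 6.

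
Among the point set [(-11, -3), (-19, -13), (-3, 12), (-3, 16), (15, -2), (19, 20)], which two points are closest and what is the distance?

Computing all pairwise distances among 6 points:

d((-11, -3), (-19, -13)) = 12.8062
d((-11, -3), (-3, 12)) = 17.0
d((-11, -3), (-3, 16)) = 20.6155
d((-11, -3), (15, -2)) = 26.0192
d((-11, -3), (19, 20)) = 37.8021
d((-19, -13), (-3, 12)) = 29.6816
d((-19, -13), (-3, 16)) = 33.121
d((-19, -13), (15, -2)) = 35.7351
d((-19, -13), (19, 20)) = 50.3289
d((-3, 12), (-3, 16)) = 4.0 <-- minimum
d((-3, 12), (15, -2)) = 22.8035
d((-3, 12), (19, 20)) = 23.4094
d((-3, 16), (15, -2)) = 25.4558
d((-3, 16), (19, 20)) = 22.3607
d((15, -2), (19, 20)) = 22.3607

Closest pair: (-3, 12) and (-3, 16) with distance 4.0

The closest pair is (-3, 12) and (-3, 16) with Euclidean distance 4.0. For 6 points, brute-force pairwise comparison is shown above. For large n, the divide-and-conquer algorithm (sort by x, recurse on halves, check the dividing strip) achieves O(n log n).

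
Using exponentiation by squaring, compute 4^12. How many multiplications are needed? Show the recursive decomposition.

Computing 4^12 by squaring (build up from 4^1; each line after the first costs one multiplication):

4^1 = 4
4^2 = (4^1)^2 = 4^2 = 16
4^3 = 4 * 4^2 = 4 * 16 = 64
4^6 = (4^3)^2 = 64^2 = 4096
4^12 = (4^6)^2 = 4096^2 = 16777216

Result: 16777216
Multiplications needed: 4 (4 lines after 4^1)

4^12 = 16777216. Using exponentiation by squaring, this requires 4 multiplications. The key idea: if the exponent is even, square the half-power; if odd, multiply by the base once.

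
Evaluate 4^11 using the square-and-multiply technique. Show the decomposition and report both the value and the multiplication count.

Computing 4^11 by squaring (build up from 4^1; each line after the first costs one multiplication):

4^1 = 4
4^2 = (4^1)^2 = 4^2 = 16
4^4 = (4^2)^2 = 16^2 = 256
4^5 = 4 * 4^4 = 4 * 256 = 1024
4^10 = (4^5)^2 = 1024^2 = 1048576
4^11 = 4 * 4^10 = 4 * 1048576 = 4194304

Result: 4194304
Multiplications needed: 5 (5 lines after 4^1)

4^11 = 4194304. Using exponentiation by squaring, this requires 5 multiplications. The key idea: if the exponent is even, square the half-power; if odd, multiply by the base once.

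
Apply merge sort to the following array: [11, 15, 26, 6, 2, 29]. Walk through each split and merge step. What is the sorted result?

Merge sort trace:

Split: [11, 15, 26, 6, 2, 29] -> [11, 15, 26] and [6, 2, 29]
  Split: [11, 15, 26] -> [11] and [15, 26]
    Split: [15, 26] -> [15] and [26]
    Merge: [15] + [26] -> [15, 26]
  Merge: [11] + [15, 26] -> [11, 15, 26]
  Split: [6, 2, 29] -> [6] and [2, 29]
    Split: [2, 29] -> [2] and [29]
    Merge: [2] + [29] -> [2, 29]
  Merge: [6] + [2, 29] -> [2, 6, 29]
Merge: [11, 15, 26] + [2, 6, 29] -> [2, 6, 11, 15, 26, 29]

Final sorted array: [2, 6, 11, 15, 26, 29]

The merge sort proceeds by recursively splitting the array and merging sorted halves.
After all merges, the sorted array is [2, 6, 11, 15, 26, 29].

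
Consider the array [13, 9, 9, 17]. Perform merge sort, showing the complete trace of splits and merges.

Merge sort trace:

Split: [13, 9, 9, 17] -> [13, 9] and [9, 17]
  Split: [13, 9] -> [13] and [9]
  Merge: [13] + [9] -> [9, 13]
  Split: [9, 17] -> [9] and [17]
  Merge: [9] + [17] -> [9, 17]
Merge: [9, 13] + [9, 17] -> [9, 9, 13, 17]

Final sorted array: [9, 9, 13, 17]

The merge sort proceeds by recursively splitting the array and merging sorted halves.
After all merges, the sorted array is [9, 9, 13, 17].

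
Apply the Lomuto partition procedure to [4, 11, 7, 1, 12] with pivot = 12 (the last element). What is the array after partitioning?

Lomuto partition with pivot = 12:

Initial array: [4, 11, 7, 1, 12]

arr[0]=4 <= 12: swap with position 0, array becomes [4, 11, 7, 1, 12]
arr[1]=11 <= 12: swap with position 1, array becomes [4, 11, 7, 1, 12]
arr[2]=7 <= 12: swap with position 2, array becomes [4, 11, 7, 1, 12]
arr[3]=1 <= 12: swap with position 3, array becomes [4, 11, 7, 1, 12]

Place pivot at position 4: [4, 11, 7, 1, 12]
Pivot position: 4

After partitioning with pivot 12, the array becomes [4, 11, 7, 1, 12]. The pivot is placed at index 4. All elements to the left of the pivot are <= 12, and all elements to the right are > 12.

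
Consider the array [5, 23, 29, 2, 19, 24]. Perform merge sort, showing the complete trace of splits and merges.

Merge sort trace:

Split: [5, 23, 29, 2, 19, 24] -> [5, 23, 29] and [2, 19, 24]
  Split: [5, 23, 29] -> [5] and [23, 29]
    Split: [23, 29] -> [23] and [29]
    Merge: [23] + [29] -> [23, 29]
  Merge: [5] + [23, 29] -> [5, 23, 29]
  Split: [2, 19, 24] -> [2] and [19, 24]
    Split: [19, 24] -> [19] and [24]
    Merge: [19] + [24] -> [19, 24]
  Merge: [2] + [19, 24] -> [2, 19, 24]
Merge: [5, 23, 29] + [2, 19, 24] -> [2, 5, 19, 23, 24, 29]

Final sorted array: [2, 5, 19, 23, 24, 29]

The merge sort proceeds by recursively splitting the array and merging sorted halves.
After all merges, the sorted array is [2, 5, 19, 23, 24, 29].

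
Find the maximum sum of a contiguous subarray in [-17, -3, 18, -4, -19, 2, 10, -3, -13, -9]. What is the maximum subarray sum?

Using Kadane's algorithm on [-17, -3, 18, -4, -19, 2, 10, -3, -13, -9]:

Scanning through the array:
Position 1 (value -3): max_ending_here = -3, max_so_far = -3
Position 2 (value 18): max_ending_here = 18, max_so_far = 18
Position 3 (value -4): max_ending_here = 14, max_so_far = 18
Position 4 (value -19): max_ending_here = -5, max_so_far = 18
Position 5 (value 2): max_ending_here = 2, max_so_far = 18
Position 6 (value 10): max_ending_here = 12, max_so_far = 18
Position 7 (value -3): max_ending_here = 9, max_so_far = 18
Position 8 (value -13): max_ending_here = -4, max_so_far = 18
Position 9 (value -9): max_ending_here = -9, max_so_far = 18

Maximum subarray: [18]
Maximum sum: 18

The maximum subarray is [18] with sum 18. This subarray runs from index 2 to index 2.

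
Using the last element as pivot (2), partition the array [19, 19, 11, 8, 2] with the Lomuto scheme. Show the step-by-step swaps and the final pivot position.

Lomuto partition with pivot = 2:

Initial array: [19, 19, 11, 8, 2]

arr[0]=19 > 2: no swap
arr[1]=19 > 2: no swap
arr[2]=11 > 2: no swap
arr[3]=8 > 2: no swap

Place pivot at position 0: [2, 19, 11, 8, 19]
Pivot position: 0

After partitioning with pivot 2, the array becomes [2, 19, 11, 8, 19]. The pivot is placed at index 0. All elements to the left of the pivot are <= 2, and all elements to the right are > 2.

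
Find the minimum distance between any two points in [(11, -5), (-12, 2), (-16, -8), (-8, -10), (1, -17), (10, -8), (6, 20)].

Computing all pairwise distances among 7 points:

d((11, -5), (-12, 2)) = 24.0416
d((11, -5), (-16, -8)) = 27.1662
d((11, -5), (-8, -10)) = 19.6469
d((11, -5), (1, -17)) = 15.6205
d((11, -5), (10, -8)) = 3.1623 <-- minimum
d((11, -5), (6, 20)) = 25.4951
d((-12, 2), (-16, -8)) = 10.7703
d((-12, 2), (-8, -10)) = 12.6491
d((-12, 2), (1, -17)) = 23.0217
d((-12, 2), (10, -8)) = 24.1661
d((-12, 2), (6, 20)) = 25.4558
d((-16, -8), (-8, -10)) = 8.2462
d((-16, -8), (1, -17)) = 19.2354
d((-16, -8), (10, -8)) = 26.0
d((-16, -8), (6, 20)) = 35.609
d((-8, -10), (1, -17)) = 11.4018
d((-8, -10), (10, -8)) = 18.1108
d((-8, -10), (6, 20)) = 33.1059
d((1, -17), (10, -8)) = 12.7279
d((1, -17), (6, 20)) = 37.3363
d((10, -8), (6, 20)) = 28.2843

Closest pair: (11, -5) and (10, -8) with distance 3.1623

The closest pair is (11, -5) and (10, -8) with Euclidean distance 3.1623. For 7 points, brute-force pairwise comparison is shown above. For large n, the divide-and-conquer algorithm (sort by x, recurse on halves, check the dividing strip) achieves O(n log n).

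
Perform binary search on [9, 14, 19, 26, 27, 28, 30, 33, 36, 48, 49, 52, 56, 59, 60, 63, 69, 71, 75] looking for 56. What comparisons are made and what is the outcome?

Binary search for 56 in [9, 14, 19, 26, 27, 28, 30, 33, 36, 48, 49, 52, 56, 59, 60, 63, 69, 71, 75]:

lo=0, hi=18, mid=9, arr[mid]=48 -> 48 < 56, search right half
lo=10, hi=18, mid=14, arr[mid]=60 -> 60 > 56, search left half
lo=10, hi=13, mid=11, arr[mid]=52 -> 52 < 56, search right half
lo=12, hi=13, mid=12, arr[mid]=56 -> Found target at index 12!

Binary search finds 56 at index 12 after 4 comparisons. The search repeatedly halves the search space by comparing with the middle element.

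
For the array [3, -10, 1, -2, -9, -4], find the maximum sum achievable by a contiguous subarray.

Using Kadane's algorithm on [3, -10, 1, -2, -9, -4]:

Scanning through the array:
Position 1 (value -10): max_ending_here = -7, max_so_far = 3
Position 2 (value 1): max_ending_here = 1, max_so_far = 3
Position 3 (value -2): max_ending_here = -1, max_so_far = 3
Position 4 (value -9): max_ending_here = -9, max_so_far = 3
Position 5 (value -4): max_ending_here = -4, max_so_far = 3

Maximum subarray: [3]
Maximum sum: 3

The maximum subarray is [3] with sum 3. This subarray runs from index 0 to index 0.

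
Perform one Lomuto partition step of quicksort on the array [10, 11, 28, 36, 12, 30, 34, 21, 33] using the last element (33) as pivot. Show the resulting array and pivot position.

Lomuto partition with pivot = 33:

Initial array: [10, 11, 28, 36, 12, 30, 34, 21, 33]

arr[0]=10 <= 33: swap with position 0, array becomes [10, 11, 28, 36, 12, 30, 34, 21, 33]
arr[1]=11 <= 33: swap with position 1, array becomes [10, 11, 28, 36, 12, 30, 34, 21, 33]
arr[2]=28 <= 33: swap with position 2, array becomes [10, 11, 28, 36, 12, 30, 34, 21, 33]
arr[3]=36 > 33: no swap
arr[4]=12 <= 33: swap with position 3, array becomes [10, 11, 28, 12, 36, 30, 34, 21, 33]
arr[5]=30 <= 33: swap with position 4, array becomes [10, 11, 28, 12, 30, 36, 34, 21, 33]
arr[6]=34 > 33: no swap
arr[7]=21 <= 33: swap with position 5, array becomes [10, 11, 28, 12, 30, 21, 34, 36, 33]

Place pivot at position 6: [10, 11, 28, 12, 30, 21, 33, 36, 34]
Pivot position: 6

After partitioning with pivot 33, the array becomes [10, 11, 28, 12, 30, 21, 33, 36, 34]. The pivot is placed at index 6. All elements to the left of the pivot are <= 33, and all elements to the right are > 33.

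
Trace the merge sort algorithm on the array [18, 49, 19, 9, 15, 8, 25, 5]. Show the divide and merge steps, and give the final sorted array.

Merge sort trace:

Split: [18, 49, 19, 9, 15, 8, 25, 5] -> [18, 49, 19, 9] and [15, 8, 25, 5]
  Split: [18, 49, 19, 9] -> [18, 49] and [19, 9]
    Split: [18, 49] -> [18] and [49]
    Merge: [18] + [49] -> [18, 49]
    Split: [19, 9] -> [19] and [9]
    Merge: [19] + [9] -> [9, 19]
  Merge: [18, 49] + [9, 19] -> [9, 18, 19, 49]
  Split: [15, 8, 25, 5] -> [15, 8] and [25, 5]
    Split: [15, 8] -> [15] and [8]
    Merge: [15] + [8] -> [8, 15]
    Split: [25, 5] -> [25] and [5]
    Merge: [25] + [5] -> [5, 25]
  Merge: [8, 15] + [5, 25] -> [5, 8, 15, 25]
Merge: [9, 18, 19, 49] + [5, 8, 15, 25] -> [5, 8, 9, 15, 18, 19, 25, 49]

Final sorted array: [5, 8, 9, 15, 18, 19, 25, 49]

The merge sort proceeds by recursively splitting the array and merging sorted halves.
After all merges, the sorted array is [5, 8, 9, 15, 18, 19, 25, 49].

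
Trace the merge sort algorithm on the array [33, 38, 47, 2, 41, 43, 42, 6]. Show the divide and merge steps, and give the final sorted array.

Merge sort trace:

Split: [33, 38, 47, 2, 41, 43, 42, 6] -> [33, 38, 47, 2] and [41, 43, 42, 6]
  Split: [33, 38, 47, 2] -> [33, 38] and [47, 2]
    Split: [33, 38] -> [33] and [38]
    Merge: [33] + [38] -> [33, 38]
    Split: [47, 2] -> [47] and [2]
    Merge: [47] + [2] -> [2, 47]
  Merge: [33, 38] + [2, 47] -> [2, 33, 38, 47]
  Split: [41, 43, 42, 6] -> [41, 43] and [42, 6]
    Split: [41, 43] -> [41] and [43]
    Merge: [41] + [43] -> [41, 43]
    Split: [42, 6] -> [42] and [6]
    Merge: [42] + [6] -> [6, 42]
  Merge: [41, 43] + [6, 42] -> [6, 41, 42, 43]
Merge: [2, 33, 38, 47] + [6, 41, 42, 43] -> [2, 6, 33, 38, 41, 42, 43, 47]

Final sorted array: [2, 6, 33, 38, 41, 42, 43, 47]

The merge sort proceeds by recursively splitting the array and merging sorted halves.
After all merges, the sorted array is [2, 6, 33, 38, 41, 42, 43, 47].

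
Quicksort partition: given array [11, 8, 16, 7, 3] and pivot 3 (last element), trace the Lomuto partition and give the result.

Lomuto partition with pivot = 3:

Initial array: [11, 8, 16, 7, 3]

arr[0]=11 > 3: no swap
arr[1]=8 > 3: no swap
arr[2]=16 > 3: no swap
arr[3]=7 > 3: no swap

Place pivot at position 0: [3, 8, 16, 7, 11]
Pivot position: 0

After partitioning with pivot 3, the array becomes [3, 8, 16, 7, 11]. The pivot is placed at index 0. All elements to the left of the pivot are <= 3, and all elements to the right are > 3.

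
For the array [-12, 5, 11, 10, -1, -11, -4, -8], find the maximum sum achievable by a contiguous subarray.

Using Kadane's algorithm on [-12, 5, 11, 10, -1, -11, -4, -8]:

Scanning through the array:
Position 1 (value 5): max_ending_here = 5, max_so_far = 5
Position 2 (value 11): max_ending_here = 16, max_so_far = 16
Position 3 (value 10): max_ending_here = 26, max_so_far = 26
Position 4 (value -1): max_ending_here = 25, max_so_far = 26
Position 5 (value -11): max_ending_here = 14, max_so_far = 26
Position 6 (value -4): max_ending_here = 10, max_so_far = 26
Position 7 (value -8): max_ending_here = 2, max_so_far = 26

Maximum subarray: [5, 11, 10]
Maximum sum: 26

The maximum subarray is [5, 11, 10] with sum 26. This subarray runs from index 1 to index 3.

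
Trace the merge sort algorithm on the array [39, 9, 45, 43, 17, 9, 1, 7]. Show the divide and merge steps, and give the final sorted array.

Merge sort trace:

Split: [39, 9, 45, 43, 17, 9, 1, 7] -> [39, 9, 45, 43] and [17, 9, 1, 7]
  Split: [39, 9, 45, 43] -> [39, 9] and [45, 43]
    Split: [39, 9] -> [39] and [9]
    Merge: [39] + [9] -> [9, 39]
    Split: [45, 43] -> [45] and [43]
    Merge: [45] + [43] -> [43, 45]
  Merge: [9, 39] + [43, 45] -> [9, 39, 43, 45]
  Split: [17, 9, 1, 7] -> [17, 9] and [1, 7]
    Split: [17, 9] -> [17] and [9]
    Merge: [17] + [9] -> [9, 17]
    Split: [1, 7] -> [1] and [7]
    Merge: [1] + [7] -> [1, 7]
  Merge: [9, 17] + [1, 7] -> [1, 7, 9, 17]
Merge: [9, 39, 43, 45] + [1, 7, 9, 17] -> [1, 7, 9, 9, 17, 39, 43, 45]

Final sorted array: [1, 7, 9, 9, 17, 39, 43, 45]

The merge sort proceeds by recursively splitting the array and merging sorted halves.
After all merges, the sorted array is [1, 7, 9, 9, 17, 39, 43, 45].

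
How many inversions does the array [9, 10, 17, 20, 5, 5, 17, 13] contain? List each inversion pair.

Finding inversions in [9, 10, 17, 20, 5, 5, 17, 13]:

(0, 4): arr[0]=9 > arr[4]=5
(0, 5): arr[0]=9 > arr[5]=5
(1, 4): arr[1]=10 > arr[4]=5
(1, 5): arr[1]=10 > arr[5]=5
(2, 4): arr[2]=17 > arr[4]=5
(2, 5): arr[2]=17 > arr[5]=5
(2, 7): arr[2]=17 > arr[7]=13
(3, 4): arr[3]=20 > arr[4]=5
(3, 5): arr[3]=20 > arr[5]=5
(3, 6): arr[3]=20 > arr[6]=17
(3, 7): arr[3]=20 > arr[7]=13
(6, 7): arr[6]=17 > arr[7]=13

Total inversions: 12

The array has 12 inversion(s): (0,4), (0,5), (1,4), (1,5), (2,4), (2,5), (2,7), (3,4), (3,5), (3,6), (3,7), (6,7). Each pair (i,j) satisfies i < j and arr[i] > arr[j].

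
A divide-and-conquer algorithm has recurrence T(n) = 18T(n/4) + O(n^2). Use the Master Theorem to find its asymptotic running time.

Master Theorem for T(n) = 18T(n/4) + O(n^2):

a = 18, b = 4, c = 2
log_b(a) = log_4(18) = 2.0850

Case 1: c = 2 < log_4(18) = 2.0850
T(n) = O(n^(log_4 18))

For T(n) = 18T(n/4) + O(n^2): log_4(18) = 2.0850. This is Case 1 of the Master Theorem (c < log_b(a), work dominated by leaves), giving O(n^(log_4 18)).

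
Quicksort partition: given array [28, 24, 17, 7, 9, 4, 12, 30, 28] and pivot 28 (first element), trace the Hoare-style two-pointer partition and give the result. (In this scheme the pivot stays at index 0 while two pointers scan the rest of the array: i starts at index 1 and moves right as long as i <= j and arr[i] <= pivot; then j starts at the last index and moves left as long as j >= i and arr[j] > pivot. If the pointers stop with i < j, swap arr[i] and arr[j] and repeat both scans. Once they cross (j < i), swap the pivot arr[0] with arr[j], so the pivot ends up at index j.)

Hoare-style two-pointer partition with pivot = 28:

Initial array: [28, 24, 17, 7, 9, 4, 12, 30, 28]

Pointers start at i = 1, j = 8.
i stops at index 7 (arr[7]=30 > 28), j stops at index 8 (arr[8]=28 <= 28): swap arr[7] and arr[8], array becomes [28, 24, 17, 7, 9, 4, 12, 28, 30]
i ends at 8, j ends at 7: the pointers have crossed (j < i), so scanning stops.

Swap pivot arr[0] with arr[7] to place pivot at position 7: [28, 24, 17, 7, 9, 4, 12, 28, 30]
Pivot position: 7

After partitioning with pivot 28, the array becomes [28, 24, 17, 7, 9, 4, 12, 28, 30]. The pivot is placed at index 7. All elements to the left of the pivot are <= 28, and all elements to the right are > 28.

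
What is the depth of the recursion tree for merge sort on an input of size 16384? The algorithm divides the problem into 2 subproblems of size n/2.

For divide and conquer with division factor 2:

Problem sizes at each level:
Level 0: 16384
Level 1: 8192
Level 2: 4096
Level 3: 2048
Level 4: 1024
Level 5: 512
Level 6: 256
Level 7: 128
Level 8: 64
Level 9: 32
Level 10: 16
Level 11: 8
Level 12: 4
Level 13: 2
Level 14: 1

The root is level 0 and the size-1 base case is level 14 (the tree spans levels 0 through 14, i.e. 15 levels counting the root), so the depth is the number of divisions: log_2(16384) = 14

The recursion tree depth is log_2(16384) = 14. At each level, the problem size is divided by 2, so it takes 14 divisions to reduce to a base case of size 1. The algorithm makes 2 recursive calls at each level.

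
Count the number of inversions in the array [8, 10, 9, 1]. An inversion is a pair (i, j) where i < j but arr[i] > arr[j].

Finding inversions in [8, 10, 9, 1]:

(0, 3): arr[0]=8 > arr[3]=1
(1, 2): arr[1]=10 > arr[2]=9
(1, 3): arr[1]=10 > arr[3]=1
(2, 3): arr[2]=9 > arr[3]=1

Total inversions: 4

The array has 4 inversion(s): (0,3), (1,2), (1,3), (2,3). Each pair (i,j) satisfies i < j and arr[i] > arr[j].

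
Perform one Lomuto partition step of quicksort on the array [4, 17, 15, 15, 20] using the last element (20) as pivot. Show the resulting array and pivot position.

Lomuto partition with pivot = 20:

Initial array: [4, 17, 15, 15, 20]

arr[0]=4 <= 20: swap with position 0, array becomes [4, 17, 15, 15, 20]
arr[1]=17 <= 20: swap with position 1, array becomes [4, 17, 15, 15, 20]
arr[2]=15 <= 20: swap with position 2, array becomes [4, 17, 15, 15, 20]
arr[3]=15 <= 20: swap with position 3, array becomes [4, 17, 15, 15, 20]

Place pivot at position 4: [4, 17, 15, 15, 20]
Pivot position: 4

After partitioning with pivot 20, the array becomes [4, 17, 15, 15, 20]. The pivot is placed at index 4. All elements to the left of the pivot are <= 20, and all elements to the right are > 20.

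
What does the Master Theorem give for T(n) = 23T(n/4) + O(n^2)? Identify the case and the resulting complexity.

Master Theorem for T(n) = 23T(n/4) + O(n^2):

a = 23, b = 4, c = 2
log_b(a) = log_4(23) = 2.2618

Case 1: c = 2 < log_4(23) = 2.2618
T(n) = O(n^(log_4 23))

For T(n) = 23T(n/4) + O(n^2): log_4(23) = 2.2618. This is Case 1 of the Master Theorem (c < log_b(a), work dominated by leaves), giving O(n^(log_4 23)).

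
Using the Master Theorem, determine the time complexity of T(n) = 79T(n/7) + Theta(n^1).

Master Theorem for T(n) = 79T(n/7) + O(n^1):

a = 79, b = 7, c = 1
log_b(a) = log_7(79) = 2.2455

Case 1: c = 1 < log_7(79) = 2.2455
T(n) = O(n^(log_7 79))

For T(n) = 79T(n/7) + O(n^1): log_7(79) = 2.2455. This is Case 1 of the Master Theorem (c < log_b(a), work dominated by leaves), giving O(n^(log_7 79)).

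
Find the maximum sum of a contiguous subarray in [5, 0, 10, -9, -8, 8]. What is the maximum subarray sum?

Using Kadane's algorithm on [5, 0, 10, -9, -8, 8]:

Scanning through the array:
Position 1 (value 0): max_ending_here = 5, max_so_far = 5
Position 2 (value 10): max_ending_here = 15, max_so_far = 15
Position 3 (value -9): max_ending_here = 6, max_so_far = 15
Position 4 (value -8): max_ending_here = -2, max_so_far = 15
Position 5 (value 8): max_ending_here = 8, max_so_far = 15

Maximum subarray: [5, 0, 10]
Maximum sum: 15

The maximum subarray is [5, 0, 10] with sum 15. This subarray runs from index 0 to index 2.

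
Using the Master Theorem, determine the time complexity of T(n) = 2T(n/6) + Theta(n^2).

Master Theorem for T(n) = 2T(n/6) + O(n^2):

a = 2, b = 6, c = 2
log_b(a) = log_6(2) = 0.3869

Case 3: c = 2 > log_6(2) = 0.3869
T(n) = O(n^2) = O(n^2)

For T(n) = 2T(n/6) + O(n^2): log_6(2) = 0.3869. This is Case 3 of the Master Theorem (c > log_b(a), work dominated by root), giving O(n^2).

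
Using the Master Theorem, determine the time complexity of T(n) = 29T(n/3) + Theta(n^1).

Master Theorem for T(n) = 29T(n/3) + O(n^1):

a = 29, b = 3, c = 1
log_b(a) = log_3(29) = 3.0650

Case 1: c = 1 < log_3(29) = 3.0650
T(n) = O(n^(log_3 29))

For T(n) = 29T(n/3) + O(n^1): log_3(29) = 3.0650. This is Case 1 of the Master Theorem (c < log_b(a), work dominated by leaves), giving O(n^(log_3 29)).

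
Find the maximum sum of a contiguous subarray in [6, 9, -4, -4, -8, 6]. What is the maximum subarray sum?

Using Kadane's algorithm on [6, 9, -4, -4, -8, 6]:

Scanning through the array:
Position 1 (value 9): max_ending_here = 15, max_so_far = 15
Position 2 (value -4): max_ending_here = 11, max_so_far = 15
Position 3 (value -4): max_ending_here = 7, max_so_far = 15
Position 4 (value -8): max_ending_here = -1, max_so_far = 15
Position 5 (value 6): max_ending_here = 6, max_so_far = 15

Maximum subarray: [6, 9]
Maximum sum: 15

The maximum subarray is [6, 9] with sum 15. This subarray runs from index 0 to index 1.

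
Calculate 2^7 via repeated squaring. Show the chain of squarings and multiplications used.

Computing 2^7 by squaring (build up from 2^1; each line after the first costs one multiplication):

2^1 = 2
2^2 = (2^1)^2 = 2^2 = 4
2^3 = 2 * 2^2 = 2 * 4 = 8
2^6 = (2^3)^2 = 8^2 = 64
2^7 = 2 * 2^6 = 2 * 64 = 128

Result: 128
Multiplications needed: 4 (4 lines after 2^1)

2^7 = 128. Using exponentiation by squaring, this requires 4 multiplications. The key idea: if the exponent is even, square the half-power; if odd, multiply by the base once.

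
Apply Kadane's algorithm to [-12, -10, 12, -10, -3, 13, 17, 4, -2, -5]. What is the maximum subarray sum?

Using Kadane's algorithm on [-12, -10, 12, -10, -3, 13, 17, 4, -2, -5]:

Scanning through the array:
Position 1 (value -10): max_ending_here = -10, max_so_far = -10
Position 2 (value 12): max_ending_here = 12, max_so_far = 12
Position 3 (value -10): max_ending_here = 2, max_so_far = 12
Position 4 (value -3): max_ending_here = -1, max_so_far = 12
Position 5 (value 13): max_ending_here = 13, max_so_far = 13
Position 6 (value 17): max_ending_here = 30, max_so_far = 30
Position 7 (value 4): max_ending_here = 34, max_so_far = 34
Position 8 (value -2): max_ending_here = 32, max_so_far = 34
Position 9 (value -5): max_ending_here = 27, max_so_far = 34

Maximum subarray: [13, 17, 4]
Maximum sum: 34

The maximum subarray is [13, 17, 4] with sum 34. This subarray runs from index 5 to index 7.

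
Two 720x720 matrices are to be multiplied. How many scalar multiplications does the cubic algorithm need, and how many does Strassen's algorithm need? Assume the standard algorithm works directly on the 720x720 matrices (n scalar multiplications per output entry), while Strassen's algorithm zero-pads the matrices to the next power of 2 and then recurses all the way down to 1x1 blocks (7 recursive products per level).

Matrix multiplication for 720x720 matrices:

Strassen's algorithm requires power-of-2 dimensions. Pad 720x720 to 1024x1024 (next power of 2).

Standard algorithm: 720^3 = 373248000 multiplications
Strassen's algorithm: 7^(log2(1024)) = 7^10 = 282475249 multiplications
Savings: 373248000 - 282475249 = 90772751 multiplications

Standard: 373248000 multiplications (720^3). Strassen: 282475249 multiplications (7^10, after padding to 1024x1024). Strassen reduces 8 recursive multiplications to 7 at each level.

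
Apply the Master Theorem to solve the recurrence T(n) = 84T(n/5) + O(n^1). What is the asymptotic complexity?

Master Theorem for T(n) = 84T(n/5) + O(n^1):

a = 84, b = 5, c = 1
log_b(a) = log_5(84) = 2.7530

Case 1: c = 1 < log_5(84) = 2.7530
T(n) = O(n^(log_5 84))

For T(n) = 84T(n/5) + O(n^1): log_5(84) = 2.7530. This is Case 1 of the Master Theorem (c < log_b(a), work dominated by leaves), giving O(n^(log_5 84)).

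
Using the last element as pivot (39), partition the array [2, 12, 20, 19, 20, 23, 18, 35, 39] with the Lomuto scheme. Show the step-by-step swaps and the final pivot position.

Lomuto partition with pivot = 39:

Initial array: [2, 12, 20, 19, 20, 23, 18, 35, 39]

arr[0]=2 <= 39: swap with position 0, array becomes [2, 12, 20, 19, 20, 23, 18, 35, 39]
arr[1]=12 <= 39: swap with position 1, array becomes [2, 12, 20, 19, 20, 23, 18, 35, 39]
arr[2]=20 <= 39: swap with position 2, array becomes [2, 12, 20, 19, 20, 23, 18, 35, 39]
arr[3]=19 <= 39: swap with position 3, array becomes [2, 12, 20, 19, 20, 23, 18, 35, 39]
arr[4]=20 <= 39: swap with position 4, array becomes [2, 12, 20, 19, 20, 23, 18, 35, 39]
arr[5]=23 <= 39: swap with position 5, array becomes [2, 12, 20, 19, 20, 23, 18, 35, 39]
arr[6]=18 <= 39: swap with position 6, array becomes [2, 12, 20, 19, 20, 23, 18, 35, 39]
arr[7]=35 <= 39: swap with position 7, array becomes [2, 12, 20, 19, 20, 23, 18, 35, 39]

Place pivot at position 8: [2, 12, 20, 19, 20, 23, 18, 35, 39]
Pivot position: 8

After partitioning with pivot 39, the array becomes [2, 12, 20, 19, 20, 23, 18, 35, 39]. The pivot is placed at index 8. All elements to the left of the pivot are <= 39, and all elements to the right are > 39.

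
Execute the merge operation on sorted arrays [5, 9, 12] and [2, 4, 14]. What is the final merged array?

Merging process:

Compare 5 vs 2: take 2 from right. Merged: [2]
Compare 5 vs 4: take 4 from right. Merged: [2, 4]
Compare 5 vs 14: take 5 from left. Merged: [2, 4, 5]
Compare 9 vs 14: take 9 from left. Merged: [2, 4, 5, 9]
Compare 12 vs 14: take 12 from left. Merged: [2, 4, 5, 9, 12]
Append remaining from right: [14]. Merged: [2, 4, 5, 9, 12, 14]

Final merged array: [2, 4, 5, 9, 12, 14]
Total comparisons: 5

The merged array is [2, 4, 5, 9, 12, 14], requiring 5 comparisons. The merge step runs in O(n) time where n is the total number of elements.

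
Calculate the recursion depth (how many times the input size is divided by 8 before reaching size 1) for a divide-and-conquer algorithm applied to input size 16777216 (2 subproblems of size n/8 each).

For divide and conquer with division factor 8:

Problem sizes at each level:
Level 0: 16777216
Level 1: 2097152
Level 2: 262144
Level 3: 32768
Level 4: 4096
Level 5: 512
Level 6: 64
Level 7: 8
Level 8: 1

The root is level 0 and the size-1 base case is level 8 (the tree spans levels 0 through 8, i.e. 9 levels counting the root), so the depth is the number of divisions: log_8(16777216) = 8

The recursion tree depth is log_8(16777216) = 8. At each level, the problem size is divided by 8, so it takes 8 divisions to reduce to a base case of size 1. The algorithm makes 2 recursive calls at each level.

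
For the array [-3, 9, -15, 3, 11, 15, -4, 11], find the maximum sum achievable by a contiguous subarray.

Using Kadane's algorithm on [-3, 9, -15, 3, 11, 15, -4, 11]:

Scanning through the array:
Position 1 (value 9): max_ending_here = 9, max_so_far = 9
Position 2 (value -15): max_ending_here = -6, max_so_far = 9
Position 3 (value 3): max_ending_here = 3, max_so_far = 9
Position 4 (value 11): max_ending_here = 14, max_so_far = 14
Position 5 (value 15): max_ending_here = 29, max_so_far = 29
Position 6 (value -4): max_ending_here = 25, max_so_far = 29
Position 7 (value 11): max_ending_here = 36, max_so_far = 36

Maximum subarray: [3, 11, 15, -4, 11]
Maximum sum: 36

The maximum subarray is [3, 11, 15, -4, 11] with sum 36. This subarray runs from index 3 to index 7.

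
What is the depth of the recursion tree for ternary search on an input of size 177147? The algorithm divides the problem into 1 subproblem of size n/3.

For divide and conquer with division factor 3:

Problem sizes at each level:
Level 0: 177147
Level 1: 59049
Level 2: 19683
Level 3: 6561
Level 4: 2187
Level 5: 729
Level 6: 243
Level 7: 81
Level 8: 27
Level 9: 9
Level 10: 3
Level 11: 1

The root is level 0 and the size-1 base case is level 11 (the tree spans levels 0 through 11, i.e. 12 levels counting the root), so the depth is the number of divisions: log_3(177147) = 11

The recursion tree depth is log_3(177147) = 11. At each level, the problem size is divided by 3, so it takes 11 divisions to reduce to a base case of size 1. The algorithm makes 1 recursive call at each level.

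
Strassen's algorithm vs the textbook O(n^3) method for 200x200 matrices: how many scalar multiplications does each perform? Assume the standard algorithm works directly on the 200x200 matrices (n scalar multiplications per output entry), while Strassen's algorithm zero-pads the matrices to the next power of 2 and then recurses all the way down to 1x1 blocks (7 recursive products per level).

Matrix multiplication for 200x200 matrices:

Strassen's algorithm requires power-of-2 dimensions. Pad 200x200 to 256x256 (next power of 2).

Standard algorithm: 200^3 = 8000000 multiplications
Strassen's algorithm: 7^(log2(256)) = 7^8 = 5764801 multiplications
Savings: 8000000 - 5764801 = 2235199 multiplications

Standard: 8000000 multiplications (200^3). Strassen: 5764801 multiplications (7^8, after padding to 256x256). Strassen reduces 8 recursive multiplications to 7 at each level.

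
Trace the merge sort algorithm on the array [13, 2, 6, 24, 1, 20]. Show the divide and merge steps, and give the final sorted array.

Merge sort trace:

Split: [13, 2, 6, 24, 1, 20] -> [13, 2, 6] and [24, 1, 20]
  Split: [13, 2, 6] -> [13] and [2, 6]
    Split: [2, 6] -> [2] and [6]
    Merge: [2] + [6] -> [2, 6]
  Merge: [13] + [2, 6] -> [2, 6, 13]
  Split: [24, 1, 20] -> [24] and [1, 20]
    Split: [1, 20] -> [1] and [20]
    Merge: [1] + [20] -> [1, 20]
  Merge: [24] + [1, 20] -> [1, 20, 24]
Merge: [2, 6, 13] + [1, 20, 24] -> [1, 2, 6, 13, 20, 24]

Final sorted array: [1, 2, 6, 13, 20, 24]

The merge sort proceeds by recursively splitting the array and merging sorted halves.
After all merges, the sorted array is [1, 2, 6, 13, 20, 24].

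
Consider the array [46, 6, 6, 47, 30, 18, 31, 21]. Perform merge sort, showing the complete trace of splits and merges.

Merge sort trace:

Split: [46, 6, 6, 47, 30, 18, 31, 21] -> [46, 6, 6, 47] and [30, 18, 31, 21]
  Split: [46, 6, 6, 47] -> [46, 6] and [6, 47]
    Split: [46, 6] -> [46] and [6]
    Merge: [46] + [6] -> [6, 46]
    Split: [6, 47] -> [6] and [47]
    Merge: [6] + [47] -> [6, 47]
  Merge: [6, 46] + [6, 47] -> [6, 6, 46, 47]
  Split: [30, 18, 31, 21] -> [30, 18] and [31, 21]
    Split: [30, 18] -> [30] and [18]
    Merge: [30] + [18] -> [18, 30]
    Split: [31, 21] -> [31] and [21]
    Merge: [31] + [21] -> [21, 31]
  Merge: [18, 30] + [21, 31] -> [18, 21, 30, 31]
Merge: [6, 6, 46, 47] + [18, 21, 30, 31] -> [6, 6, 18, 21, 30, 31, 46, 47]

Final sorted array: [6, 6, 18, 21, 30, 31, 46, 47]

The merge sort proceeds by recursively splitting the array and merging sorted halves.
After all merges, the sorted array is [6, 6, 18, 21, 30, 31, 46, 47].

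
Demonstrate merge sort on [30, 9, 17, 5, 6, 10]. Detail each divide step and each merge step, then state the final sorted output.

Merge sort trace:

Split: [30, 9, 17, 5, 6, 10] -> [30, 9, 17] and [5, 6, 10]
  Split: [30, 9, 17] -> [30] and [9, 17]
    Split: [9, 17] -> [9] and [17]
    Merge: [9] + [17] -> [9, 17]
  Merge: [30] + [9, 17] -> [9, 17, 30]
  Split: [5, 6, 10] -> [5] and [6, 10]
    Split: [6, 10] -> [6] and [10]
    Merge: [6] + [10] -> [6, 10]
  Merge: [5] + [6, 10] -> [5, 6, 10]
Merge: [9, 17, 30] + [5, 6, 10] -> [5, 6, 9, 10, 17, 30]

Final sorted array: [5, 6, 9, 10, 17, 30]

The merge sort proceeds by recursively splitting the array and merging sorted halves.
After all merges, the sorted array is [5, 6, 9, 10, 17, 30].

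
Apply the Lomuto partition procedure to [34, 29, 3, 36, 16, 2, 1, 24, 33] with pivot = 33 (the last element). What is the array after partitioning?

Lomuto partition with pivot = 33:

Initial array: [34, 29, 3, 36, 16, 2, 1, 24, 33]

arr[0]=34 > 33: no swap
arr[1]=29 <= 33: swap with position 0, array becomes [29, 34, 3, 36, 16, 2, 1, 24, 33]
arr[2]=3 <= 33: swap with position 1, array becomes [29, 3, 34, 36, 16, 2, 1, 24, 33]
arr[3]=36 > 33: no swap
arr[4]=16 <= 33: swap with position 2, array becomes [29, 3, 16, 36, 34, 2, 1, 24, 33]
arr[5]=2 <= 33: swap with position 3, array becomes [29, 3, 16, 2, 34, 36, 1, 24, 33]
arr[6]=1 <= 33: swap with position 4, array becomes [29, 3, 16, 2, 1, 36, 34, 24, 33]
arr[7]=24 <= 33: swap with position 5, array becomes [29, 3, 16, 2, 1, 24, 34, 36, 33]

Place pivot at position 6: [29, 3, 16, 2, 1, 24, 33, 36, 34]
Pivot position: 6

After partitioning with pivot 33, the array becomes [29, 3, 16, 2, 1, 24, 33, 36, 34]. The pivot is placed at index 6. All elements to the left of the pivot are <= 33, and all elements to the right are > 33.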